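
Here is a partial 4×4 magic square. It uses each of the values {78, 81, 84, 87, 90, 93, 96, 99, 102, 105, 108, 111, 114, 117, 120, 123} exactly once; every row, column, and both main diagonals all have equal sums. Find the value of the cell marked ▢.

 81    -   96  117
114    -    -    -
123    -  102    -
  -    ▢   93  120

The 16 entries sum to 1608, so each line sums to 1608/4 = 402.
Using row 1: 81 + 96 + 117 + ? → (1,2) = 402 − 294 = 108.
From column 1, 402 − (81 + 114 + 123) gives (4,1) = 84.
Column 3 must total 402; the given cells sum to 291, so (2,3) = 111.
Main diagonal must total 402; the given cells sum to 303, so (2,2) = 99.
Anti-diagonal needs 402; the known cells sum to 312, so (3,2) = 90.
Row 2 needs 402; the known cells sum to 324, so (2,4) = 78.
From row 3, 402 − (123 + 90 + 102) gives (3,4) = 87.
Row 4 needs 402; the known cells sum to 297, so (4,2) = 105.

105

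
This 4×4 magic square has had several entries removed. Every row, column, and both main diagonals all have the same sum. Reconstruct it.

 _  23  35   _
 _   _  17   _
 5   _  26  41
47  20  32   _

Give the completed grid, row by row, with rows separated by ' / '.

Column 3 is already complete: 35 + 17 + 26 + 32 = 110, so that is the magic constant.
Row 3 must total 110; the given cells sum to 72, so (3,2) = 38.
Row 4 needs 110; the known cells sum to 99, so (4,4) = 11.
Column 2 must total 110; the given cells sum to 81, so (2,2) = 29.
Using main diagonal: 29 + 26 + 11 + ? → (1,1) = 110 − 66 = 44.
The remaining cell in anti-diagonal is (1,4) = 110 − 102 = 8.
The remaining cell in column 1 is (2,1) = 110 − 96 = 14.
Column 4: 8 + 41 + 11 + ? = 110, so (2,4) = 50.

44 23 35 8 / 14 29 17 50 / 5 38 26 41 / 47 20 32 11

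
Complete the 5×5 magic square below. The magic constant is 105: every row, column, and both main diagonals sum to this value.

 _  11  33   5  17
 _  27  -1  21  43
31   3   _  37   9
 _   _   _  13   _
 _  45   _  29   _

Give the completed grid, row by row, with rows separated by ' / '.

Row 1 needs 105; the known cells sum to 66, so (1,1) = 39.
From row 2, 105 − (27 + (-1) + 21 + 43) gives (2,1) = 15.
Row 3 needs 105; the known cells sum to 80, so (3,3) = 25.
From column 2, 105 − (11 + 27 + 3 + 45) gives (4,2) = 19.
Main diagonal must total 105; the given cells sum to 104, so (5,5) = 1.
Using anti-diagonal: 17 + 21 + 25 + 19 + ? → (5,1) = 105 − 82 = 23.
Using row 5: 23 + 45 + 29 + 1 + ? → (5,3) = 105 − 98 = 7.
Column 1: 39 + 15 + 31 + 23 + ? = 105, so (4,1) = -3.
Column 3: 33 + (-1) + 25 + 7 + ? = 105, so (4,3) = 41.
Column 5 must total 105; the given cells sum to 70, so (4,5) = 35.

39 11 33 5 17 / 15 27 -1 21 43 / 31 3 25 37 9 / -3 19 41 13 35 / 23 45 7 29 1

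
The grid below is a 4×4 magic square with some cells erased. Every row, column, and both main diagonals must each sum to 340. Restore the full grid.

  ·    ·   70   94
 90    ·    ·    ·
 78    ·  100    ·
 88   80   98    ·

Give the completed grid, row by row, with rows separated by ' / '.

Row 4: 88 + 80 + 98 + ? = 340, so (4,4) = 74.
Column 1 must total 340; the given cells sum to 256, so (1,1) = 84.
Column 3 must total 340; the given cells sum to 268, so (2,3) = 72.
From main diagonal, 340 − (84 + 100 + 74) gives (2,2) = 82.
Using anti-diagonal: 94 + 72 + 88 + ? → (3,2) = 340 − 254 = 86.
Row 1: 84 + 70 + 94 + ? = 340, so (1,2) = 92.
Row 2: 90 + 82 + 72 + ? = 340, so (2,4) = 96.
Row 3 needs 340; the known cells sum to 264, so (3,4) = 76.

84 92 70 94 / 90 82 72 96 / 78 86 100 76 / 88 80 98 74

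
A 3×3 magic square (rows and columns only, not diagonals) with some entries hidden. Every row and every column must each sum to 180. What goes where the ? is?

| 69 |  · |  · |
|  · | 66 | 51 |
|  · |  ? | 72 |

60

Row 2 needs 180; the known cells sum to 117, so (2,1) = 63.
Using column 1: 69 + 63 + ? → (3,1) = 180 − 132 = 48.
From column 3, 180 − (51 + 72) gives (1,3) = 57.
Row 1 needs 180; the known cells sum to 126, so (1,2) = 54.
Row 3 needs 180; the known cells sum to 120, so (3,2) = 60.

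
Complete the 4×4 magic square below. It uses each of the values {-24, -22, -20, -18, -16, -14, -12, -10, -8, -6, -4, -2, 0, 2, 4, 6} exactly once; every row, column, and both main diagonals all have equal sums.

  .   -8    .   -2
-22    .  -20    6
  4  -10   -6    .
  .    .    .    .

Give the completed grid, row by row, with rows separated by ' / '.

-14 -8 -12 -2 / -22 0 -20 6 / 4 -10 -6 -24 / -4 -18 2 -16

The 16 entries sum to -144, so each line sums to -144/4 = -36.
From row 2, -36 − (-22 + (-20) + 6) gives (2,2) = 0.
Row 3 needs -36; the known cells sum to -12, so (3,4) = -24.
Column 2 needs -36; the known cells sum to -18, so (4,2) = -18.
Column 4: -2 + 6 + (-24) + ? = -36, so (4,4) = -16.
Main diagonal must total -36; the given cells sum to -22, so (1,1) = -14.
The remaining cell in anti-diagonal is (4,1) = -36 − (-32) = -4.
Row 1: -14 + (-8) + (-2) + ? = -36, so (1,3) = -12.
Using row 4: -4 + (-18) + (-16) + ? → (4,3) = -36 − (-38) = 2.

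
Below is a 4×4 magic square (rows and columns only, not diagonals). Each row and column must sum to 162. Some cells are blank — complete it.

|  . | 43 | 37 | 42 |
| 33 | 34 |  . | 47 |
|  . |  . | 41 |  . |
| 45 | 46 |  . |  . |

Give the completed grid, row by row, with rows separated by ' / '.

Row 1 needs 162; the known cells sum to 122, so (1,1) = 40.
Using row 2: 33 + 34 + 47 + ? → (2,3) = 162 − 114 = 48.
Using column 1: 40 + 33 + 45 + ? → (3,1) = 162 − 118 = 44.
From column 2, 162 − (43 + 34 + 46) gives (3,2) = 39.
The remaining cell in column 3 is (4,3) = 162 − 126 = 36.
Row 3 needs 162; the known cells sum to 124, so (3,4) = 38.
Using row 4: 45 + 46 + 36 + ? → (4,4) = 162 − 127 = 35.

40 43 37 42 / 33 34 48 47 / 44 39 41 38 / 45 46 36 35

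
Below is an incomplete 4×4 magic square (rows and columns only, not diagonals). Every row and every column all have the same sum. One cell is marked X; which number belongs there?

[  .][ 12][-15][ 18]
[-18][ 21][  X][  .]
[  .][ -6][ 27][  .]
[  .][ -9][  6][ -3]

0

Column 2 is complete and sums to 18; that is the magic constant.
Row 1 must total 18; the given cells sum to 15, so (1,1) = 3.
From row 4, 18 − (-9 + 6 + (-3)) gives (4,1) = 24.
Column 1: 3 + (-18) + 24 + ? = 18, so (3,1) = 9.
The remaining cell in column 3 is (2,3) = 18 − 18 = 0.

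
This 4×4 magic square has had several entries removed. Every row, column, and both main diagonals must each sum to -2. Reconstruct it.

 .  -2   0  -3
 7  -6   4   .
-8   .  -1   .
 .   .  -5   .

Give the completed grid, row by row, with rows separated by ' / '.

Row 1 must total -2; the given cells sum to -5, so (1,1) = 3.
Row 2 needs -2; the known cells sum to 5, so (2,4) = -7.
Using column 1: 3 + 7 + (-8) + ? → (4,1) = -2 − 2 = -4.
Main diagonal: 3 + (-6) + (-1) + ? = -2, so (4,4) = 2.
Anti-diagonal needs -2; the known cells sum to -3, so (3,2) = 1.
The remaining cell in row 3 is (3,4) = -2 − (-8) = 6.
Row 4 must total -2; the given cells sum to -7, so (4,2) = 5.

3 -2 0 -3 / 7 -6 4 -7 / -8 1 -1 6 / -4 5 -5 2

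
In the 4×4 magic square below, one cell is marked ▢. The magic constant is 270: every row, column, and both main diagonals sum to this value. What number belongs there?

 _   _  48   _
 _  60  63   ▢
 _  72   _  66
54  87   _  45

78

The remaining cell in row 4 is (4,3) = 270 − 186 = 84.
From column 2, 270 − (60 + 72 + 87) gives (1,2) = 51.
From column 3, 270 − (48 + 63 + 84) gives (3,3) = 75.
From main diagonal, 270 − (60 + 75 + 45) gives (1,1) = 90.
The remaining cell in anti-diagonal is (1,4) = 270 − 189 = 81.
Row 3 needs 270; the known cells sum to 213, so (3,1) = 57.
Column 1: 90 + 57 + 54 + ? = 270, so (2,1) = 69.
The remaining cell in column 4 is (2,4) = 270 − 192 = 78.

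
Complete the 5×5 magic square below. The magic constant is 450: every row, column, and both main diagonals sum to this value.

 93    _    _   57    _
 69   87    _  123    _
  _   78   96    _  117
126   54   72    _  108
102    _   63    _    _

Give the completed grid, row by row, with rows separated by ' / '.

Row 4: 126 + 54 + 72 + 108 + ? = 450, so (4,4) = 90.
From column 1, 450 − (93 + 69 + 126 + 102) gives (3,1) = 60.
Using main diagonal: 93 + 87 + 96 + 90 + ? → (5,5) = 450 − 366 = 84.
Anti-diagonal: 123 + 96 + 54 + 102 + ? = 450, so (1,5) = 75.
Row 3: 60 + 78 + 96 + 117 + ? = 450, so (3,4) = 99.
Column 4 must total 450; the given cells sum to 369, so (5,4) = 81.
Column 5 must total 450; the given cells sum to 384, so (2,5) = 66.
The remaining cell in row 2 is (2,3) = 450 − 345 = 105.
From row 5, 450 − (102 + 63 + 81 + 84) gives (5,2) = 120.
Column 2 must total 450; the given cells sum to 339, so (1,2) = 111.
Column 3 needs 450; the known cells sum to 336, so (1,3) = 114.

93 111 114 57 75 / 69 87 105 123 66 / 60 78 96 99 117 / 126 54 72 90 108 / 102 120 63 81 84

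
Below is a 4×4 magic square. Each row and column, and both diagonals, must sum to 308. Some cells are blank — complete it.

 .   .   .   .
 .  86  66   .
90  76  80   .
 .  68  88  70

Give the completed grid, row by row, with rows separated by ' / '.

72 78 74 84 / 64 86 66 92 / 90 76 80 62 / 82 68 88 70

Row 3: 90 + 76 + 80 + ? = 308, so (3,4) = 62.
From row 4, 308 − (68 + 88 + 70) gives (4,1) = 82.
Using column 2: 86 + 76 + 68 + ? → (1,2) = 308 − 230 = 78.
From column 3, 308 − (66 + 80 + 88) gives (1,3) = 74.
From main diagonal, 308 − (86 + 80 + 70) gives (1,1) = 72.
Using anti-diagonal: 66 + 76 + 82 + ? → (1,4) = 308 − 224 = 84.
Using column 1: 72 + 90 + 82 + ? → (2,1) = 308 − 244 = 64.
Column 4 needs 308; the known cells sum to 216, so (2,4) = 92.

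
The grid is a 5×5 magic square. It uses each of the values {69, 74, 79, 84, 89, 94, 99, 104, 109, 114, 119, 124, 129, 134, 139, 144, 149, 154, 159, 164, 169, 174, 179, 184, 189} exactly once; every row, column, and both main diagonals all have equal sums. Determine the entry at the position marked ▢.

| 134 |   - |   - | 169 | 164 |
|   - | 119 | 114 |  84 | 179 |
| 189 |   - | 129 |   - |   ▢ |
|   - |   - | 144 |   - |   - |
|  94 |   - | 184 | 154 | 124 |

69

The 25 entries sum to 3225, so each line sums to 3225/5 = 645.
From row 2, 645 − (119 + 114 + 84 + 179) gives (2,1) = 149.
From row 5, 645 − (94 + 184 + 154 + 124) gives (5,2) = 89.
The remaining cell in column 1 is (4,1) = 645 − 566 = 79.
From column 3, 645 − (114 + 129 + 144 + 184) gives (1,3) = 74.
Using main diagonal: 134 + 119 + 129 + 124 + ? → (4,4) = 645 − 506 = 139.
Using anti-diagonal: 164 + 84 + 129 + 94 + ? → (4,2) = 645 − 471 = 174.
Row 1 needs 645; the known cells sum to 541, so (1,2) = 104.
The remaining cell in row 4 is (4,5) = 645 − 536 = 109.
Column 2 must total 645; the given cells sum to 486, so (3,2) = 159.
From column 4, 645 − (169 + 84 + 139 + 154) gives (3,4) = 99.
From column 5, 645 − (164 + 179 + 109 + 124) gives (3,5) = 69.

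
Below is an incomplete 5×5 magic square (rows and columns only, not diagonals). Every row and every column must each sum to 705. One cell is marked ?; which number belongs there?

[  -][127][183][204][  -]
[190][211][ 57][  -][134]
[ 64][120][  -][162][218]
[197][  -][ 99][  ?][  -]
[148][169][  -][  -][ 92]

The remaining cell in row 2 is (2,4) = 705 − 592 = 113.
From row 3, 705 − (64 + 120 + 162 + 218) gives (3,3) = 141.
Column 1 needs 705; the known cells sum to 599, so (1,1) = 106.
Column 2 needs 705; the known cells sum to 627, so (4,2) = 78.
Column 3 must total 705; the given cells sum to 480, so (5,3) = 225.
Row 1 needs 705; the known cells sum to 620, so (1,5) = 85.
The remaining cell in row 5 is (5,4) = 705 − 634 = 71.
Column 4 needs 705; the known cells sum to 550, so (4,4) = 155.

155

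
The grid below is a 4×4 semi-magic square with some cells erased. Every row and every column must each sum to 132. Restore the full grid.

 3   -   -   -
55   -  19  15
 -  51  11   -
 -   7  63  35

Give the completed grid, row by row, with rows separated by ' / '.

3 31 39 59 / 55 43 19 15 / 47 51 11 23 / 27 7 63 35

From row 2, 132 − (55 + 19 + 15) gives (2,2) = 43.
Row 4: 7 + 63 + 35 + ? = 132, so (4,1) = 27.
Column 1 needs 132; the known cells sum to 85, so (3,1) = 47.
From column 2, 132 − (43 + 51 + 7) gives (1,2) = 31.
Column 3 needs 132; the known cells sum to 93, so (1,3) = 39.
The remaining cell in row 1 is (1,4) = 132 − 73 = 59.
Row 3: 47 + 51 + 11 + ? = 132, so (3,4) = 23.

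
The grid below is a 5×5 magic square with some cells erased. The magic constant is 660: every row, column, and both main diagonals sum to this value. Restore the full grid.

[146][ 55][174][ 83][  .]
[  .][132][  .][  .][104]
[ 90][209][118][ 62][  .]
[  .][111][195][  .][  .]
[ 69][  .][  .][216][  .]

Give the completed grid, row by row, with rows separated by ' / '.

146 55 174 83 202 / 188 132 76 160 104 / 90 209 118 62 181 / 167 111 195 139 48 / 69 153 97 216 125

The remaining cell in row 1 is (1,5) = 660 − 458 = 202.
Row 3 needs 660; the known cells sum to 479, so (3,5) = 181.
Column 2: 55 + 132 + 209 + 111 + ? = 660, so (5,2) = 153.
Anti-diagonal: 202 + 118 + 111 + 69 + ? = 660, so (2,4) = 160.
From column 4, 660 − (83 + 160 + 62 + 216) gives (4,4) = 139.
Main diagonal needs 660; the known cells sum to 535, so (5,5) = 125.
Row 5 must total 660; the given cells sum to 563, so (5,3) = 97.
From column 3, 660 − (174 + 118 + 195 + 97) gives (2,3) = 76.
Column 5 needs 660; the known cells sum to 612, so (4,5) = 48.
Row 2 needs 660; the known cells sum to 472, so (2,1) = 188.
From row 4, 660 − (111 + 195 + 139 + 48) gives (4,1) = 167.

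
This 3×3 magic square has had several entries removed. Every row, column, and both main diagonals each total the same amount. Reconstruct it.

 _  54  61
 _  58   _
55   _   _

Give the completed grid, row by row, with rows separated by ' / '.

59 54 61 / 60 58 56 / 55 62 57

Anti-diagonal is already complete: 61 + 58 + 55 = 174, so that is the magic constant.
Row 1 must total 174; the given cells sum to 115, so (1,1) = 59.
Using column 1: 59 + 55 + ? → (2,1) = 174 − 114 = 60.
Column 2 needs 174; the known cells sum to 112, so (3,2) = 62.
Main diagonal: 59 + 58 + ? = 174, so (3,3) = 57.
The remaining cell in row 2 is (2,3) = 174 − 118 = 56.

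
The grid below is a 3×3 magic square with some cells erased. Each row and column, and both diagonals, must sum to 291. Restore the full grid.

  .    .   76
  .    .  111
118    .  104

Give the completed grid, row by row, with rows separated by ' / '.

Row 3 must total 291; the given cells sum to 222, so (3,2) = 69.
Anti-diagonal must total 291; the given cells sum to 194, so (2,2) = 97.
Row 2 must total 291; the given cells sum to 208, so (2,1) = 83.
Using column 1: 83 + 118 + ? → (1,1) = 291 − 201 = 90.
Column 2 must total 291; the given cells sum to 166, so (1,2) = 125.

90 125 76 / 83 97 111 / 118 69 104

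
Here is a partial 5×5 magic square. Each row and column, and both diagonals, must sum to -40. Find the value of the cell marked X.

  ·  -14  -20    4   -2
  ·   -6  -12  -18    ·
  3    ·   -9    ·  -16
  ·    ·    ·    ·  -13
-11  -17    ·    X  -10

-4

Row 1 needs -40; the known cells sum to -32, so (1,1) = -8.
Column 5 needs -40; the known cells sum to -41, so (2,5) = 1.
From main diagonal, -40 − (-8 + (-6) + (-9) + (-10)) gives (4,4) = -7.
Anti-diagonal: -2 + (-18) + (-9) + (-11) + ? = -40, so (4,2) = 0.
Using row 2: -6 + (-12) + (-18) + 1 + ? → (2,1) = -40 − (-35) = -5.
Column 1 needs -40; the known cells sum to -21, so (4,1) = -19.
Column 2 needs -40; the known cells sum to -37, so (3,2) = -3.
Using row 3: 3 + (-3) + (-9) + (-16) + ? → (3,4) = -40 − (-25) = -15.
From row 4, -40 − (-19 + 0 + (-7) + (-13)) gives (4,3) = -1.
From column 3, -40 − (-20 + (-12) + (-9) + (-1)) gives (5,3) = 2.
The remaining cell in column 4 is (5,4) = -40 − (-36) = -4.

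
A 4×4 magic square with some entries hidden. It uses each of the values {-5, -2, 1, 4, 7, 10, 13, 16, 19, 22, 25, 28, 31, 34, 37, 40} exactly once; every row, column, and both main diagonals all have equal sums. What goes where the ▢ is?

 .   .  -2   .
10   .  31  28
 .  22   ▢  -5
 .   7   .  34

The 16 entries sum to 280, so each line sums to 280/4 = 70.
The remaining cell in row 2 is (2,2) = 70 − 69 = 1.
Using column 2: 1 + 22 + 7 + ? → (1,2) = 70 − 30 = 40.
Column 4 must total 70; the given cells sum to 57, so (1,4) = 13.
The remaining cell in anti-diagonal is (4,1) = 70 − 66 = 4.
The remaining cell in row 1 is (1,1) = 70 − 51 = 19.
Row 4 needs 70; the known cells sum to 45, so (4,3) = 25.
Using column 1: 19 + 10 + 4 + ? → (3,1) = 70 − 33 = 37.
From column 3, 70 − (-2 + 31 + 25) gives (3,3) = 16.

16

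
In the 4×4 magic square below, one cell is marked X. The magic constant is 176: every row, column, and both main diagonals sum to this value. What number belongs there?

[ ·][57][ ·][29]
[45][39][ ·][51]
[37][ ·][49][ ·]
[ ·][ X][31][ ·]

Row 2 must total 176; the given cells sum to 135, so (2,3) = 41.
Column 3 needs 176; the known cells sum to 121, so (1,3) = 55.
Row 1: 57 + 55 + 29 + ? = 176, so (1,1) = 35.
Column 1: 35 + 45 + 37 + ? = 176, so (4,1) = 59.
Main diagonal must total 176; the given cells sum to 123, so (4,4) = 53.
From anti-diagonal, 176 − (29 + 41 + 59) gives (3,2) = 47.
Row 3: 37 + 47 + 49 + ? = 176, so (3,4) = 43.
Row 4 must total 176; the given cells sum to 143, so (4,2) = 33.

33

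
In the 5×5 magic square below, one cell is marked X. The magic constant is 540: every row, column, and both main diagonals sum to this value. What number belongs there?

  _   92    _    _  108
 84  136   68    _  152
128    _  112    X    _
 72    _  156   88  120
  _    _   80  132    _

144

Row 2 needs 540; the known cells sum to 440, so (2,4) = 100.
From row 4, 540 − (72 + 156 + 88 + 120) gives (4,2) = 104.
Column 3: 68 + 112 + 156 + 80 + ? = 540, so (1,3) = 124.
The remaining cell in anti-diagonal is (5,1) = 540 − 424 = 116.
Using column 1: 84 + 128 + 72 + 116 + ? → (1,1) = 540 − 400 = 140.
The remaining cell in main diagonal is (5,5) = 540 − 476 = 64.
Row 1 needs 540; the known cells sum to 464, so (1,4) = 76.
Row 5 must total 540; the given cells sum to 392, so (5,2) = 148.
Column 2 needs 540; the known cells sum to 480, so (3,2) = 60.
From column 4, 540 − (76 + 100 + 88 + 132) gives (3,4) = 144.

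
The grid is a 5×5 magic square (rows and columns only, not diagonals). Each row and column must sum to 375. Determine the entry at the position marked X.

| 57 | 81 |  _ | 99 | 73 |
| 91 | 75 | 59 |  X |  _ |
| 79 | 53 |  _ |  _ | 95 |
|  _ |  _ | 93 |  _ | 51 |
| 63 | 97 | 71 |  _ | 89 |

Row 1 needs 375; the known cells sum to 310, so (1,3) = 65.
Row 5: 63 + 97 + 71 + 89 + ? = 375, so (5,4) = 55.
From column 1, 375 − (57 + 91 + 79 + 63) gives (4,1) = 85.
From column 2, 375 − (81 + 75 + 53 + 97) gives (4,2) = 69.
Using column 3: 65 + 59 + 93 + 71 + ? → (3,3) = 375 − 288 = 87.
Column 5 must total 375; the given cells sum to 308, so (2,5) = 67.
Using row 2: 91 + 75 + 59 + 67 + ? → (2,4) = 375 − 292 = 83.

83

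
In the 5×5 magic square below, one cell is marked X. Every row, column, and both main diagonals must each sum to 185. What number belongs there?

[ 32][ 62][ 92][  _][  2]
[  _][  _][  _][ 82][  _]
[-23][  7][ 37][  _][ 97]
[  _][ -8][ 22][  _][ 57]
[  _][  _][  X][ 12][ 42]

-18

The remaining cell in row 1 is (1,4) = 185 − 188 = -3.
Row 3: -23 + 7 + 37 + 97 + ? = 185, so (3,4) = 67.
Using column 4: -3 + 82 + 67 + 12 + ? → (4,4) = 185 − 158 = 27.
Column 5 must total 185; the given cells sum to 198, so (2,5) = -13.
The remaining cell in main diagonal is (2,2) = 185 − 138 = 47.
Using anti-diagonal: 2 + 82 + 37 + (-8) + ? → (5,1) = 185 − 113 = 72.
Row 4: -8 + 22 + 27 + 57 + ? = 185, so (4,1) = 87.
Column 1 needs 185; the known cells sum to 168, so (2,1) = 17.
Using column 2: 62 + 47 + 7 + (-8) + ? → (5,2) = 185 − 108 = 77.
Using row 2: 17 + 47 + 82 + (-13) + ? → (2,3) = 185 − 133 = 52.
Row 5 must total 185; the given cells sum to 203, so (5,3) = -18.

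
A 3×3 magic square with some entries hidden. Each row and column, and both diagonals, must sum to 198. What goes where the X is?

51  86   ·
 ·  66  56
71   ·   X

81

Row 1: 51 + 86 + ? = 198, so (1,3) = 61.
From row 2, 198 − (66 + 56) gives (2,1) = 76.
Column 2 must total 198; the given cells sum to 152, so (3,2) = 46.
From column 3, 198 − (61 + 56) gives (3,3) = 81.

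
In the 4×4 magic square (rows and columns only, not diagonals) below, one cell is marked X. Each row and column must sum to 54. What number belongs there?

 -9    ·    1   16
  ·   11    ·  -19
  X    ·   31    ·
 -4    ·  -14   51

41

Row 1: -9 + 1 + 16 + ? = 54, so (1,2) = 46.
The remaining cell in row 4 is (4,2) = 54 − 33 = 21.
From column 2, 54 − (46 + 11 + 21) gives (3,2) = -24.
Column 3 needs 54; the known cells sum to 18, so (2,3) = 36.
Column 4 must total 54; the given cells sum to 48, so (3,4) = 6.
Row 2: 11 + 36 + (-19) + ? = 54, so (2,1) = 26.
Row 3 needs 54; the known cells sum to 13, so (3,1) = 41.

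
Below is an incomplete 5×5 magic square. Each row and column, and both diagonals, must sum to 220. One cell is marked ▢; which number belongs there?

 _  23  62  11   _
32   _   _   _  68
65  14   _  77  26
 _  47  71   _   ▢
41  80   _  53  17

59

Row 3 needs 220; the known cells sum to 182, so (3,3) = 38.
The remaining cell in row 5 is (5,3) = 220 − 191 = 29.
From column 2, 220 − (23 + 14 + 47 + 80) gives (2,2) = 56.
Column 3 needs 220; the known cells sum to 200, so (2,3) = 20.
From row 2, 220 − (32 + 56 + 20 + 68) gives (2,4) = 44.
From column 4, 220 − (11 + 44 + 77 + 53) gives (4,4) = 35.
From main diagonal, 220 − (56 + 38 + 35 + 17) gives (1,1) = 74.
Anti-diagonal must total 220; the given cells sum to 170, so (1,5) = 50.
Using column 1: 74 + 32 + 65 + 41 + ? → (4,1) = 220 − 212 = 8.
From column 5, 220 − (50 + 68 + 26 + 17) gives (4,5) = 59.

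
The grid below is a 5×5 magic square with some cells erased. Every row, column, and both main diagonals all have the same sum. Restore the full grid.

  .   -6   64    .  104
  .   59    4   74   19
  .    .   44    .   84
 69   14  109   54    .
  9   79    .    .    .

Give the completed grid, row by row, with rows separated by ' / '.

49 -6 64 34 104 / 89 59 4 74 19 / 29 99 44 -11 84 / 69 14 109 54 -1 / 9 79 24 94 39

Anti-diagonal is already complete: 104 + 74 + 44 + 14 + 9 = 245, so that is the magic constant.
Row 2 must total 245; the given cells sum to 156, so (2,1) = 89.
Using row 4: 69 + 14 + 109 + 54 + ? → (4,5) = 245 − 246 = -1.
From column 2, 245 − (-6 + 59 + 14 + 79) gives (3,2) = 99.
The remaining cell in column 3 is (5,3) = 245 − 221 = 24.
Column 5 needs 245; the known cells sum to 206, so (5,5) = 39.
Main diagonal must total 245; the given cells sum to 196, so (1,1) = 49.
From row 1, 245 − (49 + (-6) + 64 + 104) gives (1,4) = 34.
From row 5, 245 − (9 + 79 + 24 + 39) gives (5,4) = 94.
From column 1, 245 − (49 + 89 + 69 + 9) gives (3,1) = 29.
From column 4, 245 − (34 + 74 + 54 + 94) gives (3,4) = -11.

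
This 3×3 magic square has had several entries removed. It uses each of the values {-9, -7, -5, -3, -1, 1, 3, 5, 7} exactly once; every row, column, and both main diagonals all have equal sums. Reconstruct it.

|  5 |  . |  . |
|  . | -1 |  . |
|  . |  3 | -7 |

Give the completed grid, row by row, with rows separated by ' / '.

The 9 entries sum to -9, so each line sums to -9/3 = -3.
Row 3 must total -3; the given cells sum to -4, so (3,1) = 1.
Column 1 needs -3; the known cells sum to 6, so (2,1) = -9.
Using column 2: -1 + 3 + ? → (1,2) = -3 − 2 = -5.
Anti-diagonal must total -3; the given cells sum to 0, so (1,3) = -3.
Row 2 must total -3; the given cells sum to -10, so (2,3) = 7.

5 -5 -3 / -9 -1 7 / 1 3 -7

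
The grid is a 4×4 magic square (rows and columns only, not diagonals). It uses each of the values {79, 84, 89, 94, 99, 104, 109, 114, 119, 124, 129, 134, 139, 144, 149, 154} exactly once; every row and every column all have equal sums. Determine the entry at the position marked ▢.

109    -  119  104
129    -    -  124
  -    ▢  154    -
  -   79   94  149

The 16 entries sum to 1864, so each line sums to 1864/4 = 466.
Row 1 needs 466; the known cells sum to 332, so (1,2) = 134.
Using row 4: 79 + 94 + 149 + ? → (4,1) = 466 − 322 = 144.
Column 1 must total 466; the given cells sum to 382, so (3,1) = 84.
Column 3 needs 466; the known cells sum to 367, so (2,3) = 99.
The remaining cell in column 4 is (3,4) = 466 − 377 = 89.
Row 2: 129 + 99 + 124 + ? = 466, so (2,2) = 114.
From row 3, 466 − (84 + 154 + 89) gives (3,2) = 139.

139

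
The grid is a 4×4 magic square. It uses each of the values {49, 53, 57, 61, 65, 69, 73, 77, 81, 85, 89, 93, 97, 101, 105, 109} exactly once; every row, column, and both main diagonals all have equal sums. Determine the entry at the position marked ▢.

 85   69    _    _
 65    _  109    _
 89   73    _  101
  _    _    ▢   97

The 16 entries sum to 1264, so each line sums to 1264/4 = 316.
Row 3 must total 316; the given cells sum to 263, so (3,3) = 53.
Using column 1: 85 + 65 + 89 + ? → (4,1) = 316 − 239 = 77.
Using main diagonal: 85 + 53 + 97 + ? → (2,2) = 316 − 235 = 81.
From anti-diagonal, 316 − (109 + 73 + 77) gives (1,4) = 57.
The remaining cell in row 1 is (1,3) = 316 − 211 = 105.
Using row 2: 65 + 81 + 109 + ? → (2,4) = 316 − 255 = 61.
The remaining cell in column 2 is (4,2) = 316 − 223 = 93.
Using column 3: 105 + 109 + 53 + ? → (4,3) = 316 − 267 = 49.

49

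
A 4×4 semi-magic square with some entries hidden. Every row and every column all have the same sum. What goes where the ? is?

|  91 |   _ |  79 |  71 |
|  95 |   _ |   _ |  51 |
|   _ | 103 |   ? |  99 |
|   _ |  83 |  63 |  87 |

Column 4 is complete and sums to 308; that is the magic constant.
Row 1 must total 308; the given cells sum to 241, so (1,2) = 67.
Using row 4: 83 + 63 + 87 + ? → (4,1) = 308 − 233 = 75.
The remaining cell in column 1 is (3,1) = 308 − 261 = 47.
From column 2, 308 − (67 + 103 + 83) gives (2,2) = 55.
From row 2, 308 − (95 + 55 + 51) gives (2,3) = 107.
From row 3, 308 − (47 + 103 + 99) gives (3,3) = 59.

59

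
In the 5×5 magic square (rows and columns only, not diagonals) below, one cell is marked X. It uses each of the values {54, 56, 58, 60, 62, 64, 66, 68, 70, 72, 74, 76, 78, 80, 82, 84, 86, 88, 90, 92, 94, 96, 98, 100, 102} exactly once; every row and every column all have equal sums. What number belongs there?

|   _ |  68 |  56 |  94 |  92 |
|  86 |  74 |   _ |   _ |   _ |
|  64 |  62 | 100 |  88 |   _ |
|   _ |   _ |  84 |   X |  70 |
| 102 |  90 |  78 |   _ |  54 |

The 25 entries sum to 1950, so each line sums to 1950/5 = 390.
From row 1, 390 − (68 + 56 + 94 + 92) gives (1,1) = 80.
Row 3: 64 + 62 + 100 + 88 + ? = 390, so (3,5) = 76.
Row 5 needs 390; the known cells sum to 324, so (5,4) = 66.
Column 1 must total 390; the given cells sum to 332, so (4,1) = 58.
The remaining cell in column 2 is (4,2) = 390 − 294 = 96.
Column 3 must total 390; the given cells sum to 318, so (2,3) = 72.
Column 5 needs 390; the known cells sum to 292, so (2,5) = 98.
From row 2, 390 − (86 + 74 + 72 + 98) gives (2,4) = 60.
Using row 4: 58 + 96 + 84 + 70 + ? → (4,4) = 390 − 308 = 82.

82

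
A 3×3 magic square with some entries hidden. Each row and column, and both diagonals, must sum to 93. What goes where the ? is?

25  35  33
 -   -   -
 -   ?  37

27

From column 3, 93 − (33 + 37) gives (2,3) = 23.
Using main diagonal: 25 + 37 + ? → (2,2) = 93 − 62 = 31.
Anti-diagonal needs 93; the known cells sum to 64, so (3,1) = 29.
Row 2: 31 + 23 + ? = 93, so (2,1) = 39.
Row 3: 29 + 37 + ? = 93, so (3,2) = 27.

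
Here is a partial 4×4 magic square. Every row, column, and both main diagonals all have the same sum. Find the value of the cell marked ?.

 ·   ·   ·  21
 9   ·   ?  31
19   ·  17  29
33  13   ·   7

Column 4 is complete and sums to 88; that is the magic constant.
Row 3 must total 88; the given cells sum to 65, so (3,2) = 23.
From row 4, 88 − (33 + 13 + 7) gives (4,3) = 35.
From column 1, 88 − (9 + 19 + 33) gives (1,1) = 27.
Main diagonal: 27 + 17 + 7 + ? = 88, so (2,2) = 37.
Anti-diagonal needs 88; the known cells sum to 77, so (2,3) = 11.

11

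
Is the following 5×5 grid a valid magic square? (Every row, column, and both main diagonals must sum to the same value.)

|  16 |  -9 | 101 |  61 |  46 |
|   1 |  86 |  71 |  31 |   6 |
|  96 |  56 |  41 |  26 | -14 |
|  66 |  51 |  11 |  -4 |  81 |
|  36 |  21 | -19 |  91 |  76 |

No — row 4 sums to 205 but column 5 sums to 195.

Row 1: 16 + (-9) + 101 + 61 + 46 = 215.
Row 2: 1 + 86 + 71 + 31 + 6 = 195.
Row 3: 96 + 56 + 41 + 26 + (-14) = 205.
Row 4: 66 + 51 + 11 + (-4) + 81 = 205.
Row 5: 36 + 21 + (-19) + 91 + 76 = 205.
Column 1: 16 + 1 + 96 + 66 + 36 = 215.
Column 2: -9 + 86 + 56 + 51 + 21 = 205.
Column 3: 101 + 71 + 41 + 11 + (-19) = 205.
Column 4: 61 + 31 + 26 + (-4) + 91 = 205.
Column 5: 46 + 6 + (-14) + 81 + 76 = 195.
Main diagonal: 16 + 86 + 41 + (-4) + 76 = 215.
Anti-diagonal: 46 + 31 + 41 + 51 + 36 = 205.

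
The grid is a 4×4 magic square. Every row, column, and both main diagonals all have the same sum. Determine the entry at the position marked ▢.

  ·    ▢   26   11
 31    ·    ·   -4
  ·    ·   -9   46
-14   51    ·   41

1

Column 4 is complete and sums to 94; that is the magic constant.
Row 4 must total 94; the given cells sum to 78, so (4,3) = 16.
Column 3 must total 94; the given cells sum to 33, so (2,3) = 61.
Anti-diagonal: 11 + 61 + (-14) + ? = 94, so (3,2) = 36.
Row 2: 31 + 61 + (-4) + ? = 94, so (2,2) = 6.
Row 3 must total 94; the given cells sum to 73, so (3,1) = 21.
Using column 1: 31 + 21 + (-14) + ? → (1,1) = 94 − 38 = 56.
Using column 2: 6 + 36 + 51 + ? → (1,2) = 94 − 93 = 1.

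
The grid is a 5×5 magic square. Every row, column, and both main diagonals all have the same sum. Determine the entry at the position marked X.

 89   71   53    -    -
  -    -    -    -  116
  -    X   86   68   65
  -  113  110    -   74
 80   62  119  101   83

Row 5 is complete and sums to 445; that is the magic constant.
Column 3 must total 445; the given cells sum to 368, so (2,3) = 77.
From column 5, 445 − (116 + 65 + 74 + 83) gives (1,5) = 107.
Using anti-diagonal: 107 + 86 + 113 + 80 + ? → (2,4) = 445 − 386 = 59.
Using row 1: 89 + 71 + 53 + 107 + ? → (1,4) = 445 − 320 = 125.
Column 4 must total 445; the given cells sum to 353, so (4,4) = 92.
Main diagonal needs 445; the known cells sum to 350, so (2,2) = 95.
The remaining cell in row 2 is (2,1) = 445 − 347 = 98.
From row 4, 445 − (113 + 110 + 92 + 74) gives (4,1) = 56.
Column 1: 89 + 98 + 56 + 80 + ? = 445, so (3,1) = 122.
Column 2 needs 445; the known cells sum to 341, so (3,2) = 104.

104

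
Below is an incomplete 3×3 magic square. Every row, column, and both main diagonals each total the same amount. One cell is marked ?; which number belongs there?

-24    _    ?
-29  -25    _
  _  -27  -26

-28

Main diagonal is complete and sums to -75; that is the magic constant.
Row 2 must total -75; the given cells sum to -54, so (2,3) = -21.
Row 3: -27 + (-26) + ? = -75, so (3,1) = -22.
Using column 2: -25 + (-27) + ? → (1,2) = -75 − (-52) = -23.
Using column 3: -21 + (-26) + ? → (1,3) = -75 − (-47) = -28.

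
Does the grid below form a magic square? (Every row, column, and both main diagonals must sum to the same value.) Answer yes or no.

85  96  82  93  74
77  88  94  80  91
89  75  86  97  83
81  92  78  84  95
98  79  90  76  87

Row 1: 85 + 96 + 82 + 93 + 74 = 430.
Row 2: 77 + 88 + 94 + 80 + 91 = 430.
Row 3: 89 + 75 + 86 + 97 + 83 = 430.
Row 4: 81 + 92 + 78 + 84 + 95 = 430.
Row 5: 98 + 79 + 90 + 76 + 87 = 430.
Column 1: 85 + 77 + 89 + 81 + 98 = 430.
Column 2: 96 + 88 + 75 + 92 + 79 = 430.
Column 3: 82 + 94 + 86 + 78 + 90 = 430.
Column 4: 93 + 80 + 97 + 84 + 76 = 430.
Column 5: 74 + 91 + 83 + 95 + 87 = 430.
Main diagonal: 85 + 88 + 86 + 84 + 87 = 430.
Anti-diagonal: 74 + 80 + 86 + 92 + 98 = 430.
All lines sum to 430.

Yes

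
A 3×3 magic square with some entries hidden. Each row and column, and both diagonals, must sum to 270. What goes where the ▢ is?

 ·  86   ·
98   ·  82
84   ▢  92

94

The remaining cell in row 2 is (2,2) = 270 − 180 = 90.
Row 3 needs 270; the known cells sum to 176, so (3,2) = 94.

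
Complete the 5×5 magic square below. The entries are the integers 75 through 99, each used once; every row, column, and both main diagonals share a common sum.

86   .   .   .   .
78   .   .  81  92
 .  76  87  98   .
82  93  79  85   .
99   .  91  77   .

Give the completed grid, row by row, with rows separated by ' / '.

The entries are 75 through 99, which sum to 2175, so each line sums to 2175/5 = 435.
Row 4 must total 435; the given cells sum to 339, so (4,5) = 96.
Column 1 needs 435; the known cells sum to 345, so (3,1) = 90.
Column 4 must total 435; the given cells sum to 341, so (1,4) = 94.
Anti-diagonal needs 435; the known cells sum to 360, so (1,5) = 75.
Row 3 needs 435; the known cells sum to 351, so (3,5) = 84.
Column 5 must total 435; the given cells sum to 347, so (5,5) = 88.
The remaining cell in main diagonal is (2,2) = 435 − 346 = 89.
Row 2 needs 435; the known cells sum to 340, so (2,3) = 95.
The remaining cell in row 5 is (5,2) = 435 − 355 = 80.
From column 2, 435 − (89 + 76 + 93 + 80) gives (1,2) = 97.
From column 3, 435 − (95 + 87 + 79 + 91) gives (1,3) = 83.

86 97 83 94 75 / 78 89 95 81 92 / 90 76 87 98 84 / 82 93 79 85 96 / 99 80 91 77 88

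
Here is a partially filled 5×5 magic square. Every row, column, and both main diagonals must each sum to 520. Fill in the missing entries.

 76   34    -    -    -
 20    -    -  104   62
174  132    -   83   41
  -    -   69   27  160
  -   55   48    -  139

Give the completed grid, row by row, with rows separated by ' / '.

Row 3 must total 520; the given cells sum to 430, so (3,3) = 90.
The remaining cell in column 5 is (1,5) = 520 − 402 = 118.
Using main diagonal: 76 + 90 + 27 + 139 + ? → (2,2) = 520 − 332 = 188.
Using row 2: 20 + 188 + 104 + 62 + ? → (2,3) = 520 − 374 = 146.
Column 2 must total 520; the given cells sum to 409, so (4,2) = 111.
Column 3: 146 + 90 + 69 + 48 + ? = 520, so (1,3) = 167.
Using anti-diagonal: 118 + 104 + 90 + 111 + ? → (5,1) = 520 − 423 = 97.
From row 1, 520 − (76 + 34 + 167 + 118) gives (1,4) = 125.
The remaining cell in row 4 is (4,1) = 520 − 367 = 153.
Using row 5: 97 + 55 + 48 + 139 + ? → (5,4) = 520 − 339 = 181.

76 34 167 125 118 / 20 188 146 104 62 / 174 132 90 83 41 / 153 111 69 27 160 / 97 55 48 181 139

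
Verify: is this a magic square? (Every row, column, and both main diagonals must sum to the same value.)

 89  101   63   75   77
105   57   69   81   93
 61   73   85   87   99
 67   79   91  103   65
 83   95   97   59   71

Yes

Row 1: 89 + 101 + 63 + 75 + 77 = 405.
Row 2: 105 + 57 + 69 + 81 + 93 = 405.
Row 3: 61 + 73 + 85 + 87 + 99 = 405.
Row 4: 67 + 79 + 91 + 103 + 65 = 405.
Row 5: 83 + 95 + 97 + 59 + 71 = 405.
Column 1: 89 + 105 + 61 + 67 + 83 = 405.
Column 2: 101 + 57 + 73 + 79 + 95 = 405.
Column 3: 63 + 69 + 85 + 91 + 97 = 405.
Column 4: 75 + 81 + 87 + 103 + 59 = 405.
Column 5: 77 + 93 + 99 + 65 + 71 = 405.
Main diagonal: 89 + 57 + 85 + 103 + 71 = 405.
Anti-diagonal: 77 + 81 + 85 + 79 + 83 = 405.
All lines sum to 405.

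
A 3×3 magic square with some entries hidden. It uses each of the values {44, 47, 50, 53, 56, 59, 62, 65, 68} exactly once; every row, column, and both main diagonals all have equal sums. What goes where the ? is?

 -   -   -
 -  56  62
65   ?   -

44

The 9 entries sum to 504, so each line sums to 504/3 = 168.
Using row 2: 56 + 62 + ? → (2,1) = 168 − 118 = 50.
Column 1 must total 168; the given cells sum to 115, so (1,1) = 53.
Main diagonal must total 168; the given cells sum to 109, so (3,3) = 59.
Anti-diagonal must total 168; the given cells sum to 121, so (1,3) = 47.
Using row 1: 53 + 47 + ? → (1,2) = 168 − 100 = 68.
Row 3 needs 168; the known cells sum to 124, so (3,2) = 44.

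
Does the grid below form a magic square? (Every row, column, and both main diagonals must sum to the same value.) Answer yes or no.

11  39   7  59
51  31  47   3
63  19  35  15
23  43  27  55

No — row 1 sums to 116 but column 1 sums to 148.

Row 1: 11 + 39 + 7 + 59 = 116.
Row 2: 51 + 31 + 47 + 3 = 132.
Row 3: 63 + 19 + 35 + 15 = 132.
Row 4: 23 + 43 + 27 + 55 = 148.
Column 1: 11 + 51 + 63 + 23 = 148.
Column 2: 39 + 31 + 19 + 43 = 132.
Column 3: 7 + 47 + 35 + 27 = 116.
Column 4: 59 + 3 + 15 + 55 = 132.
Main diagonal: 11 + 31 + 35 + 55 = 132.
Anti-diagonal: 59 + 47 + 19 + 23 = 148.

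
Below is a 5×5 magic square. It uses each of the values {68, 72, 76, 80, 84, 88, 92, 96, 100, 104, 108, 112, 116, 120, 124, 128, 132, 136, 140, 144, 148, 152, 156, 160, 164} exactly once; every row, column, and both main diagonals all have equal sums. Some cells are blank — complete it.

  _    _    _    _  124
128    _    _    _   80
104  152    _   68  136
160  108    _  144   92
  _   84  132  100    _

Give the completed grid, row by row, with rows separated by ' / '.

72 140 88 156 124 / 128 96 164 112 80 / 104 152 120 68 136 / 160 108 76 144 92 / 116 84 132 100 148

The 25 entries sum to 2900, so each line sums to 2900/5 = 580.
Row 3 needs 580; the known cells sum to 460, so (3,3) = 120.
Using row 4: 160 + 108 + 144 + 92 + ? → (4,3) = 580 − 504 = 76.
The remaining cell in column 5 is (5,5) = 580 − 432 = 148.
Row 5 needs 580; the known cells sum to 464, so (5,1) = 116.
Column 1 must total 580; the given cells sum to 508, so (1,1) = 72.
The remaining cell in main diagonal is (2,2) = 580 − 484 = 96.
Anti-diagonal must total 580; the given cells sum to 468, so (2,4) = 112.
Using row 2: 128 + 96 + 112 + 80 + ? → (2,3) = 580 − 416 = 164.
From column 2, 580 − (96 + 152 + 108 + 84) gives (1,2) = 140.
Column 3 needs 580; the known cells sum to 492, so (1,3) = 88.
Column 4 needs 580; the known cells sum to 424, so (1,4) = 156.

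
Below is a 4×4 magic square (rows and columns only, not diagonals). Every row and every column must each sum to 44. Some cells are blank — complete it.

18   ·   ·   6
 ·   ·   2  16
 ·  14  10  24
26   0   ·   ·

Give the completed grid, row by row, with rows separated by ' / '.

Row 3 needs 44; the known cells sum to 48, so (3,1) = -4.
Column 1 needs 44; the known cells sum to 40, so (2,1) = 4.
Column 4 must total 44; the given cells sum to 46, so (4,4) = -2.
Using row 2: 4 + 2 + 16 + ? → (2,2) = 44 − 22 = 22.
The remaining cell in row 4 is (4,3) = 44 − 24 = 20.
Column 2 must total 44; the given cells sum to 36, so (1,2) = 8.
Using column 3: 2 + 10 + 20 + ? → (1,3) = 44 − 32 = 12.

18 8 12 6 / 4 22 2 16 / -4 14 10 24 / 26 0 20 -2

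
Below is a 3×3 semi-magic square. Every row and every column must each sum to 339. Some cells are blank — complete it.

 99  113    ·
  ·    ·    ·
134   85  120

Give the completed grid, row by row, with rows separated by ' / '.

99 113 127 / 106 141 92 / 134 85 120

Row 1 must total 339; the given cells sum to 212, so (1,3) = 127.
Using column 1: 99 + 134 + ? → (2,1) = 339 − 233 = 106.
Column 2 needs 339; the known cells sum to 198, so (2,2) = 141.
Column 3 must total 339; the given cells sum to 247, so (2,3) = 92.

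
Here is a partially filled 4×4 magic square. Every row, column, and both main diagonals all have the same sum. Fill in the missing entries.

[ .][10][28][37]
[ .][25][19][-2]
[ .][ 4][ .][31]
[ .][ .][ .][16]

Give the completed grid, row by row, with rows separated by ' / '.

7 10 28 37 / 40 25 19 -2 / 13 4 34 31 / 22 43 1 16

Column 4 is already complete: 37 + -2 + 31 + 16 = 82, so that is the magic constant.
The remaining cell in row 1 is (1,1) = 82 − 75 = 7.
The remaining cell in row 2 is (2,1) = 82 − 42 = 40.
Column 2 needs 82; the known cells sum to 39, so (4,2) = 43.
The remaining cell in main diagonal is (3,3) = 82 − 48 = 34.
Anti-diagonal must total 82; the given cells sum to 60, so (4,1) = 22.
Row 3 needs 82; the known cells sum to 69, so (3,1) = 13.
Row 4 must total 82; the given cells sum to 81, so (4,3) = 1.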